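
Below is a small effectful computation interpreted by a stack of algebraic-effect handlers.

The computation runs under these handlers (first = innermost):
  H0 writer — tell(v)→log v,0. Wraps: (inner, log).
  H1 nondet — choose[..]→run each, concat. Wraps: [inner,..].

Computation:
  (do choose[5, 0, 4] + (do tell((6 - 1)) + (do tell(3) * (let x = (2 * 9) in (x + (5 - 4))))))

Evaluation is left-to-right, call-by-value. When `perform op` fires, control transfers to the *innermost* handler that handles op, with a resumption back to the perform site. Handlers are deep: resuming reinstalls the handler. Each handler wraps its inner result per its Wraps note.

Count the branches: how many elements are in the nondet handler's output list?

Evaluation trace:
choose[5, 0, 4] @ H1
  branch[0] choose=5:
    tell(5) @ H0 ⇒ log+=5
    tell(3) @ H0 ⇒ log+=3
    H0 returns (5, (5, 3))
    H1 returns [(5, (5, 3))]
  branch[1] choose=0:
    tell(5) @ H0 ⇒ log+=5
    tell(3) @ H0 ⇒ log+=3
    H0 returns (0, (5, 3))
    H1 returns [(0, (5, 3))]
  branch[2] choose=4:
    tell(5) @ H0 ⇒ log+=5
    tell(3) @ H0 ⇒ log+=3
    H0 returns (4, (5, 3))
    H1 returns [(4, (5, 3))]
= [(5, (5, 3)), (0, (5, 3)), (4, (5, 3))]

Answer: 3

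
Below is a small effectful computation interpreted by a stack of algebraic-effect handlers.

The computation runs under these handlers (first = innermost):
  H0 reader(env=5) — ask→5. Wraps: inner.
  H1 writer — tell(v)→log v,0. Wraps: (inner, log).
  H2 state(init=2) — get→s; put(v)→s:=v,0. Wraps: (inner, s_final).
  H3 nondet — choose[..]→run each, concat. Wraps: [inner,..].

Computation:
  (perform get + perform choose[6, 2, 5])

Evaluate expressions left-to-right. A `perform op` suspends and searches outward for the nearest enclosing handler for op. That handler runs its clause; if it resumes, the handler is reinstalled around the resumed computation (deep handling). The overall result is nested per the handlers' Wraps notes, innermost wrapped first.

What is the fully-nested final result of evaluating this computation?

Step-by-step:
get @ H2 ⇒ 2
choose[6, 2, 5] @ H3
  branch[0] choose=6:
    H0 returns 8
    H1 returns (8, ())
    H2 returns ((8, ()), 2)
    H3 returns [((8, ()), 2)]
  branch[1] choose=2:
    H0 returns 4
    H1 returns (4, ())
    H2 returns ((4, ()), 2)
    H3 returns [((4, ()), 2)]
  branch[2] choose=5:
    H0 returns 7
    H1 returns (7, ())
    H2 returns ((7, ()), 2)
    H3 returns [((7, ()), 2)]
= [((8, ()), 2), ((4, ()), 2), ((7, ()), 2)]

Answer: [((8, ()), 2), ((4, ()), 2), ((7, ()), 2)]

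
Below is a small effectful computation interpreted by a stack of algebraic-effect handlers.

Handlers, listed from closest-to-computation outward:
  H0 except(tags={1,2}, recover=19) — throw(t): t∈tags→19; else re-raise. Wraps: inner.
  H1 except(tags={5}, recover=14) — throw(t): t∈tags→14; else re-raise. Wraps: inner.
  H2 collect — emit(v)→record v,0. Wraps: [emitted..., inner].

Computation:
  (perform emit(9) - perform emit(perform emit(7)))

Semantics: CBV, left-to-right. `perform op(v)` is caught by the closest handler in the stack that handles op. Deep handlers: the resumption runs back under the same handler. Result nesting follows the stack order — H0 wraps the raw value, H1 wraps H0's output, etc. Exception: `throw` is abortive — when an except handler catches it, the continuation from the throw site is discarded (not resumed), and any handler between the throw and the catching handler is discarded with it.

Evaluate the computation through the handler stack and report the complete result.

Step-by-step:
emit(9) @ H2 ⇒ out+=9
emit(7) @ H2 ⇒ out+=7
emit(0) @ H2 ⇒ out+=0
H0 returns 0
H1 returns 0
H2 returns [9, 7, 0, 0]
= [9, 7, 0, 0]

Answer: [9, 7, 0, 0]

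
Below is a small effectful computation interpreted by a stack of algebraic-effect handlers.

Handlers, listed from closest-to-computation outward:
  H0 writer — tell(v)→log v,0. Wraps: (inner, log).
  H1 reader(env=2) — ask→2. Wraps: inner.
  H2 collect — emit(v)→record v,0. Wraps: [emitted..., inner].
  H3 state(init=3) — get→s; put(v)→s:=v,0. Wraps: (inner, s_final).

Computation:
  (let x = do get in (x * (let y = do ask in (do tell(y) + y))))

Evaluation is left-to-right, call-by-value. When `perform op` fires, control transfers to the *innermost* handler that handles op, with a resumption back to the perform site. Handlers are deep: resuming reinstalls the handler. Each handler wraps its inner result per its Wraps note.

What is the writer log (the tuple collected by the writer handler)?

Answer: (2)

Evaluation trace:
get @ H3 ⇒ 3
ask @ H1 ⇒ 2
tell(2) @ H0 ⇒ log+=2
H0 returns (6, (2))
H1 returns (6, (2))
H2 returns [(6, (2))]
H3 returns ([(6, (2))], 3)
= ([(6, (2))], 3)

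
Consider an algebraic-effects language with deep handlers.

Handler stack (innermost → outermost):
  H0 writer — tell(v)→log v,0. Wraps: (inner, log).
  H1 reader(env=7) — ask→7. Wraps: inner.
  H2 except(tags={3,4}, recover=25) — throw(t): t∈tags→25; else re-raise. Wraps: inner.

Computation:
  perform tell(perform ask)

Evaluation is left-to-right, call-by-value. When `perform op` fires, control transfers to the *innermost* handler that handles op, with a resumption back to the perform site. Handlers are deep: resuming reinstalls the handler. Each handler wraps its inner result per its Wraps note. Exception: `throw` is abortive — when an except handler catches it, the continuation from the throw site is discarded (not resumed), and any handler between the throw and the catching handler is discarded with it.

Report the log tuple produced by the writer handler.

Answer: (7)

Evaluation trace:
ask @ H1 ⇒ 7
tell(7) @ H0 ⇒ log+=7
H0 returns (0, (7))
H1 returns (0, (7))
H2 returns (0, (7))
= (0, (7))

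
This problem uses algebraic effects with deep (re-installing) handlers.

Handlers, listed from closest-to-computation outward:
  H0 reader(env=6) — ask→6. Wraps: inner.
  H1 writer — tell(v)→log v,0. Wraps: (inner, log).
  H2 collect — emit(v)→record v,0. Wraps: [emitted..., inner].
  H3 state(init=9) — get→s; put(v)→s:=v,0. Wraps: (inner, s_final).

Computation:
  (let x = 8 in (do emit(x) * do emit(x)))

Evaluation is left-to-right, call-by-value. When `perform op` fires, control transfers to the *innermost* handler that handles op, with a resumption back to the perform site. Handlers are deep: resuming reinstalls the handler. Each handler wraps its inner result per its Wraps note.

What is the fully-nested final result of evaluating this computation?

Answer: ([8, 8, (0, ())], 9)

Evaluation trace:
emit(8) @ H2 ⇒ out+=8
emit(8) @ H2 ⇒ out+=8
H0 returns 0
H1 returns (0, ())
H2 returns [8, 8, (0, ())]
H3 returns ([8, 8, (0, ())], 9)
= ([8, 8, (0, ())], 9)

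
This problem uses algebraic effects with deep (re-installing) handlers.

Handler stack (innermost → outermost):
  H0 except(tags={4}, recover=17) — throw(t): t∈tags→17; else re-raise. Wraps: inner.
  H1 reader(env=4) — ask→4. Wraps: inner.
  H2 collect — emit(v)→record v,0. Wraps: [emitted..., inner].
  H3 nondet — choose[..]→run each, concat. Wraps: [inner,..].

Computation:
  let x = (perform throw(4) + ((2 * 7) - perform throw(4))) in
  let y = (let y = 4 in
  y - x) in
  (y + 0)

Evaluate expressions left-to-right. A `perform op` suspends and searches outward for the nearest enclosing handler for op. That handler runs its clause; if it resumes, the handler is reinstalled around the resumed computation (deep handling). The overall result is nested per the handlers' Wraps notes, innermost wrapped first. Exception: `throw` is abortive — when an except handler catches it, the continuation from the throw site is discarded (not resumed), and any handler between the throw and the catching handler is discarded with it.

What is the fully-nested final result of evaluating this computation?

Answer: [[17]]

Working:
throw(4) @ H0 caught ⇒ 17
H1 returns 17
H2 returns [17]
H3 returns [[17]]
= [[17]]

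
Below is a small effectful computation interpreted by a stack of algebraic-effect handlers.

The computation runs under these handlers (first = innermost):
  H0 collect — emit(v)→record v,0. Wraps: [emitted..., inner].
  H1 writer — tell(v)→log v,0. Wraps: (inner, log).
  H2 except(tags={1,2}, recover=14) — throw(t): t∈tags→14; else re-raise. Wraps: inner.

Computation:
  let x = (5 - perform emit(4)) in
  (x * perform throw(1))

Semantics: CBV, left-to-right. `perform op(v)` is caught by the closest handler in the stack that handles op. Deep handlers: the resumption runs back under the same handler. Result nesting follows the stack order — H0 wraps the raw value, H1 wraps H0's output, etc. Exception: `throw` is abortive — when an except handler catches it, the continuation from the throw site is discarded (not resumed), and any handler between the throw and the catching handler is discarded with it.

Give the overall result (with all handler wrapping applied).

Working:
emit(4) @ H0 ⇒ out+=4
throw(1) @ H2 caught ⇒ 14
= 14

Answer: 14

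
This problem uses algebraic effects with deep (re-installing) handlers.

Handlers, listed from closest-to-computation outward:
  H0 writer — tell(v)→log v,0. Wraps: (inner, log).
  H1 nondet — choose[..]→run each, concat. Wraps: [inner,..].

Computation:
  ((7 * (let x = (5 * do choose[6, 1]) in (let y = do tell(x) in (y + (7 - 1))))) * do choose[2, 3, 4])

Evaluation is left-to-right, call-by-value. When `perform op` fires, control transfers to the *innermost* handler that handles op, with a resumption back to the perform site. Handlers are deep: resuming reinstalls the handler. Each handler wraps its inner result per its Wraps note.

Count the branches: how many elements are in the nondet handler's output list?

Working:
choose[6, 1] @ H1
  branch[0] choose=6:
    tell(30) @ H0 ⇒ log+=30
    choose[2, 3, 4] @ H1
      branch[0] choose=2:
        H0 returns (84, (30))
        H1 returns [(84, (30))]
      branch[1] choose=3:
        H0 returns (126, (30))
        H1 returns [(126, (30))]
      branch[2] choose=4:
        H0 returns (168, (30))
        H1 returns [(168, (30))]
  branch[1] choose=1:
    tell(5) @ H0 ⇒ log+=5
    choose[2, 3, 4] @ H1
      branch[0] choose=2:
        H0 returns (84, (5))
        H1 returns [(84, (5))]
      branch[1] choose=3:
        H0 returns (126, (5))
        H1 returns [(126, (5))]
      branch[2] choose=4:
        H0 returns (168, (5))
        H1 returns [(168, (5))]
= [(84, (30)), (126, (30)), (168, (30)), (84, (5)), (126, (5)), (168, (5))]

Answer: 6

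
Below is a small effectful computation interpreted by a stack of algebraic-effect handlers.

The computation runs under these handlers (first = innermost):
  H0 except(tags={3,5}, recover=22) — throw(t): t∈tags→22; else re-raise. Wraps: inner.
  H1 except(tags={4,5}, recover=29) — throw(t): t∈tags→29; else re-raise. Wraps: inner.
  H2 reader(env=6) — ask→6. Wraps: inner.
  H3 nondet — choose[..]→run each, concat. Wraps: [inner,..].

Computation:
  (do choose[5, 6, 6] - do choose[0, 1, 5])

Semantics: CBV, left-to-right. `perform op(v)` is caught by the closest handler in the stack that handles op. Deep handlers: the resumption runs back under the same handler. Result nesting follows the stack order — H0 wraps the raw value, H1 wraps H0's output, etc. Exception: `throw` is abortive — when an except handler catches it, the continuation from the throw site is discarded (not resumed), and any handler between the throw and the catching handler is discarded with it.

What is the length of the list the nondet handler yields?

Step-by-step:
choose[5, 6, 6] @ H3
  branch[0] choose=5:
    choose[0, 1, 5] @ H3
      branch[0] choose=0:
        H0 returns 5
        H1 returns 5
        H2 returns 5
        H3 returns [5]
      branch[1] choose=1:
        H0 returns 4
        H1 returns 4
        H2 returns 4
        H3 returns [4]
      branch[2] choose=5:
        H0 returns 0
        H1 returns 0
        H2 returns 0
        H3 returns [0]
  branch[1] choose=6:
    choose[0, 1, 5] @ H3
      branch[0] choose=0:
        H0 returns 6
        H1 returns 6
        H2 returns 6
        H3 returns [6]
      branch[1] choose=1:
        H0 returns 5
        H1 returns 5
        H2 returns 5
        H3 returns [5]
      branch[2] choose=5:
        H0 returns 1
        H1 returns 1
        H2 returns 1
        H3 returns [1]
  branch[2] choose=6:
    choose[0, 1, 5] @ H3
      branch[0] choose=0:
        H0 returns 6
        H1 returns 6
        H2 returns 6
        H3 returns [6]
      branch[1] choose=1:
        H0 returns 5
        H1 returns 5
        H2 returns 5
        H3 returns [5]
      branch[2] choose=5:
        H0 returns 1
        H1 returns 1
        H2 returns 1
        H3 returns [1]
= [5, 4, 0, 6, 5, 1, 6, 5, 1]

Answer: 9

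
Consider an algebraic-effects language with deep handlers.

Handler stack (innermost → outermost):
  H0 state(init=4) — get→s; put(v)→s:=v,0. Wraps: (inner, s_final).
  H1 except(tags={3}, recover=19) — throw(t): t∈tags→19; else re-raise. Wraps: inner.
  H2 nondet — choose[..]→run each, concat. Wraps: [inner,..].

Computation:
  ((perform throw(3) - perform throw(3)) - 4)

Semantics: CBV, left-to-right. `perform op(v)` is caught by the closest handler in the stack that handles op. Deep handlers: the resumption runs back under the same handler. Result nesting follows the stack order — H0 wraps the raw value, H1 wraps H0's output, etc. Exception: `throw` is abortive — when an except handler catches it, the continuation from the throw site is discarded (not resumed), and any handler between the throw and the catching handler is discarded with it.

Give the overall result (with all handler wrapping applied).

Answer: [19]

Step-by-step:
throw(3) @ H1 caught ⇒ 19
H2 returns [19]
= [19]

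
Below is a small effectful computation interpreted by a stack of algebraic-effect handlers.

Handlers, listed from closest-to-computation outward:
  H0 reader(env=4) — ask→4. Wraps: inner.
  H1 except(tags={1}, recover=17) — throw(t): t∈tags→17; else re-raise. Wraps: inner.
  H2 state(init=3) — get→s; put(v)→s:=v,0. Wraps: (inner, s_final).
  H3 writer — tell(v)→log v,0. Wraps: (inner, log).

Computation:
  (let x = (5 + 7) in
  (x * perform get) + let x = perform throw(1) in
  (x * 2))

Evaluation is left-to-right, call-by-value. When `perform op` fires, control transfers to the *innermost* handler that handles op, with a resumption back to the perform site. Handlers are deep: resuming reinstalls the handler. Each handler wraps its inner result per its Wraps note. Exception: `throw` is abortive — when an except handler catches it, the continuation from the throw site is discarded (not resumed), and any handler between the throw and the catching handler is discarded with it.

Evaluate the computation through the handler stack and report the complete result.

Step-by-step:
get @ H2 ⇒ 3
throw(1) @ H1 caught ⇒ 17
H2 returns (17, 3)
H3 returns ((17, 3), ())
= ((17, 3), ())

Answer: ((17, 3), ())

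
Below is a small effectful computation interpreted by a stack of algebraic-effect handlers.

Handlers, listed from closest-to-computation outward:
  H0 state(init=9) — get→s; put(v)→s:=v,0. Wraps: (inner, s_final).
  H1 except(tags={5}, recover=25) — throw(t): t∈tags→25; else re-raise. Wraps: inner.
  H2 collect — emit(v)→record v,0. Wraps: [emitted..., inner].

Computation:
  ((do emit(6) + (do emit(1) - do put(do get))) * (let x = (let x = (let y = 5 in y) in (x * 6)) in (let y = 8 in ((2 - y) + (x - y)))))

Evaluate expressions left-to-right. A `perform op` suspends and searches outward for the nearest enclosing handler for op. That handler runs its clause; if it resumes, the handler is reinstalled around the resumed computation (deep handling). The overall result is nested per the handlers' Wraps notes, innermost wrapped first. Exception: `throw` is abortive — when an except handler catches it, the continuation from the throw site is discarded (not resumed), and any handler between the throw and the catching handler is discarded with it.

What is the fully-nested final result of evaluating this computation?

Answer: [6, 1, (0, 9)]

Working:
emit(6) @ H2 ⇒ out+=6
emit(1) @ H2 ⇒ out+=1
get @ H0 ⇒ 9
put(9) @ H0 ⇒ s:=9
H0 returns (0, 9)
H1 returns (0, 9)
H2 returns [6, 1, (0, 9)]
= [6, 1, (0, 9)]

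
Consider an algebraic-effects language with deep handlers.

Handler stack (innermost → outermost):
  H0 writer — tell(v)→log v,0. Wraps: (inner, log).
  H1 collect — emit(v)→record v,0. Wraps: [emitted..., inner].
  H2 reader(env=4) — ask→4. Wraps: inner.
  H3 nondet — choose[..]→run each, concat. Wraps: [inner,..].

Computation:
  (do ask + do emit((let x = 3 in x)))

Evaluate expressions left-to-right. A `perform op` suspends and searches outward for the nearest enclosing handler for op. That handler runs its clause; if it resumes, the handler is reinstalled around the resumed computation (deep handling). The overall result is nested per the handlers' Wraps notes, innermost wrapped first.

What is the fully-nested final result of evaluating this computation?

Answer: [[3, (4, ())]]

Step-by-step:
ask @ H2 ⇒ 4
emit(3) @ H1 ⇒ out+=3
H0 returns (4, ())
H1 returns [3, (4, ())]
H2 returns [3, (4, ())]
H3 returns [[3, (4, ())]]
= [[3, (4, ())]]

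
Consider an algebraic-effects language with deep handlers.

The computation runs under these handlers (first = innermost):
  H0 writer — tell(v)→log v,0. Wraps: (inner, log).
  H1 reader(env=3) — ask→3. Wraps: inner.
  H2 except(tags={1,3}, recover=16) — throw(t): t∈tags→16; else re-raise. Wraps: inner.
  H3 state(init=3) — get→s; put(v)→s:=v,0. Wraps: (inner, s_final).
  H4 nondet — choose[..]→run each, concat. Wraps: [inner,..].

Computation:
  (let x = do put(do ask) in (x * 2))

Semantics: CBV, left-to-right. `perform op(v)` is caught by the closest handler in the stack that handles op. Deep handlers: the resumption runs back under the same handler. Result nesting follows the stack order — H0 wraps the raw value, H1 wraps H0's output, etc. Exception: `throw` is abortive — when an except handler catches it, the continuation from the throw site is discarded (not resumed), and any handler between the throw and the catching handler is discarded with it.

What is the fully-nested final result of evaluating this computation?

Working:
ask @ H1 ⇒ 3
put(3) @ H3 ⇒ s:=3
H0 returns (0, ())
H1 returns (0, ())
H2 returns (0, ())
H3 returns ((0, ()), 3)
H4 returns [((0, ()), 3)]
= [((0, ()), 3)]

Answer: [((0, ()), 3)]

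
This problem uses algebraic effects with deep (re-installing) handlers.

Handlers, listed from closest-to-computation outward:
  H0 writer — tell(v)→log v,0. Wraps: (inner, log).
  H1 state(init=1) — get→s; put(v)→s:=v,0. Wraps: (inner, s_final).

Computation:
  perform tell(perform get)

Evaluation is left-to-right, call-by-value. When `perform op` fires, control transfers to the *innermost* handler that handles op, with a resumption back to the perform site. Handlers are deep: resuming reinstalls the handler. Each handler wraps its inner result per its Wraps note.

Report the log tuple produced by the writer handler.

Answer: (1)

Step-by-step:
get @ H1 ⇒ 1
tell(1) @ H0 ⇒ log+=1
H0 returns (0, (1))
H1 returns ((0, (1)), 1)
= ((0, (1)), 1)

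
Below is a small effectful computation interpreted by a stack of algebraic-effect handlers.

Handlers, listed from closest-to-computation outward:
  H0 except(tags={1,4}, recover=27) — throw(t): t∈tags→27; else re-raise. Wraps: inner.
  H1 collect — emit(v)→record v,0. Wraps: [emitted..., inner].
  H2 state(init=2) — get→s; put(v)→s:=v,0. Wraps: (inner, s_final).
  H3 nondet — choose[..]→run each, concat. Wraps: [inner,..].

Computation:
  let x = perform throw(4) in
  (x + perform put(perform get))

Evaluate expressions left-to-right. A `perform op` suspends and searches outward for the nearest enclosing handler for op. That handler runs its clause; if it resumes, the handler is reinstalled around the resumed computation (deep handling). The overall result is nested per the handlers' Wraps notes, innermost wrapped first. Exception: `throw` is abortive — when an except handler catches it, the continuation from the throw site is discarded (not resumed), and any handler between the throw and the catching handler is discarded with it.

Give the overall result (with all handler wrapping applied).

Answer: [([27], 2)]

Step-by-step:
throw(4) @ H0 caught ⇒ 27
H1 returns [27]
H2 returns ([27], 2)
H3 returns [([27], 2)]
= [([27], 2)]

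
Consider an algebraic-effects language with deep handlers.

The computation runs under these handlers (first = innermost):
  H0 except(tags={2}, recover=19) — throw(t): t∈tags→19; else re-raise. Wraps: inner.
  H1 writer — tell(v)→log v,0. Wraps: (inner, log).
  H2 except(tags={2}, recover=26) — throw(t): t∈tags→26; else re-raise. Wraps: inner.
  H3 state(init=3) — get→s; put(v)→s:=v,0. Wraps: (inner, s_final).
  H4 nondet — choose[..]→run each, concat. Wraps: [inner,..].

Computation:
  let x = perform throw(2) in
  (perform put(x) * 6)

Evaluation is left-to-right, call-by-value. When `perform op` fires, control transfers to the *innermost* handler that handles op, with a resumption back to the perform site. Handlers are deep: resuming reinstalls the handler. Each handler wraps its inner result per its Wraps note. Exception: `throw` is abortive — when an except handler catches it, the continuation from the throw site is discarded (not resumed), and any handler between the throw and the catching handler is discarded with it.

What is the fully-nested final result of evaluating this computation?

Evaluation trace:
throw(2) @ H0 caught ⇒ 19
H1 returns (19, ())
H2 returns (19, ())
H3 returns ((19, ()), 3)
H4 returns [((19, ()), 3)]
= [((19, ()), 3)]

Answer: [((19, ()), 3)]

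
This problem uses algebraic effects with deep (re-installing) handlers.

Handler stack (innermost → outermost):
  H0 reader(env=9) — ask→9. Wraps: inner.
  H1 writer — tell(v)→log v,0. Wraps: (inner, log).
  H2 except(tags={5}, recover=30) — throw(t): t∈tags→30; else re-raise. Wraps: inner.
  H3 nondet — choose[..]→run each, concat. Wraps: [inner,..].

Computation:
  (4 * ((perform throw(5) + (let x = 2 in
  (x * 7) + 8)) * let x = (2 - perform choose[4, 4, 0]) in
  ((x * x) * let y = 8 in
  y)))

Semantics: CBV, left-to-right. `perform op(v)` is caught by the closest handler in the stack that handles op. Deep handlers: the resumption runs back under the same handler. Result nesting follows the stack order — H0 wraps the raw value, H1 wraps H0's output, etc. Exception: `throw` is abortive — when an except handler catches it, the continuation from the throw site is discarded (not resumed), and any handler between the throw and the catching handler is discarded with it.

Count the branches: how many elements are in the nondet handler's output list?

Answer: 1

Evaluation trace:
throw(5) @ H2 caught ⇒ 30
H3 returns [30]
= [30]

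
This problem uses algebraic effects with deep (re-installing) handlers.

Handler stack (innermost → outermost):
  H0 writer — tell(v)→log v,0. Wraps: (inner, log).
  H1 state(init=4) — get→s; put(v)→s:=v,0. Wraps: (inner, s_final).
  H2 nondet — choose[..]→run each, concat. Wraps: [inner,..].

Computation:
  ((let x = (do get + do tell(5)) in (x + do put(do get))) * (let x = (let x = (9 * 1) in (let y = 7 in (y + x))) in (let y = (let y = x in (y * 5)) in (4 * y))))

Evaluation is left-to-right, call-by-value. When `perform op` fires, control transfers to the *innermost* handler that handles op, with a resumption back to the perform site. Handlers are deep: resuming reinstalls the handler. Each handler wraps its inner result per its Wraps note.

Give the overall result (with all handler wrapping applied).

Answer: [((1280, (5)), 4)]

Evaluation trace:
get @ H1 ⇒ 4
tell(5) @ H0 ⇒ log+=5
get @ H1 ⇒ 4
put(4) @ H1 ⇒ s:=4
H0 returns (1280, (5))
H1 returns ((1280, (5)), 4)
H2 returns [((1280, (5)), 4)]
= [((1280, (5)), 4)]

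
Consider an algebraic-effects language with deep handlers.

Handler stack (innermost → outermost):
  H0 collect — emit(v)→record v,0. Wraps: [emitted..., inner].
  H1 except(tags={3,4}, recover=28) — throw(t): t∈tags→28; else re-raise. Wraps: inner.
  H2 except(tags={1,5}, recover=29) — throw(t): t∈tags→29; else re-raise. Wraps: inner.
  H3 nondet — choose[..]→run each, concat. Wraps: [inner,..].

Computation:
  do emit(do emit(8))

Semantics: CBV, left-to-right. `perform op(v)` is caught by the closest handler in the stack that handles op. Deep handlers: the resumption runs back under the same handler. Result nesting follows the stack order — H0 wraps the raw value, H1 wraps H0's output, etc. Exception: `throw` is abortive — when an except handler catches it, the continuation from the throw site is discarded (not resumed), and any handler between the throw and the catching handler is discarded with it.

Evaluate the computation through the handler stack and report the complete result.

Answer: [[8, 0, 0]]

Step-by-step:
emit(8) @ H0 ⇒ out+=8
emit(0) @ H0 ⇒ out+=0
H0 returns [8, 0, 0]
H1 returns [8, 0, 0]
H2 returns [8, 0, 0]
H3 returns [[8, 0, 0]]
= [[8, 0, 0]]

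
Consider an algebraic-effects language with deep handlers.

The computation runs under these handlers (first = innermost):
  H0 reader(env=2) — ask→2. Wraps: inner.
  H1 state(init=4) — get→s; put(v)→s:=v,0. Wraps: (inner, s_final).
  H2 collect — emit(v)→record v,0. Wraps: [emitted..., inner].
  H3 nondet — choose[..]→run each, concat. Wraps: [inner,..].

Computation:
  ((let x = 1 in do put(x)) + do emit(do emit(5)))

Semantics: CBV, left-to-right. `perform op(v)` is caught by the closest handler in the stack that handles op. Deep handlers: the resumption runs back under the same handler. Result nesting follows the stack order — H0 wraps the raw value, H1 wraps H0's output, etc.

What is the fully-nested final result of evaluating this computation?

Answer: [[5, 0, (0, 1)]]

Step-by-step:
put(1) @ H1 ⇒ s:=1
emit(5) @ H2 ⇒ out+=5
emit(0) @ H2 ⇒ out+=0
H0 returns 0
H1 returns (0, 1)
H2 returns [5, 0, (0, 1)]
H3 returns [[5, 0, (0, 1)]]
= [[5, 0, (0, 1)]]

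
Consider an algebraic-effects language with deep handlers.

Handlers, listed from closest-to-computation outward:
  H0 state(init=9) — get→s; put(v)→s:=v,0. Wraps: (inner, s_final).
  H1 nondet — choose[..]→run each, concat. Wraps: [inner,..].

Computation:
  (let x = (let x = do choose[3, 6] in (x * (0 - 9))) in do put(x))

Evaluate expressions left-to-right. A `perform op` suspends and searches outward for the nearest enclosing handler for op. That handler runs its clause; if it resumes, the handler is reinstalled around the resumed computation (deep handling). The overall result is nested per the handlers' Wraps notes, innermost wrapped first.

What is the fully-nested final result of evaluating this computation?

Evaluation trace:
choose[3, 6] @ H1
  branch[0] choose=3:
    put(-27) @ H0 ⇒ s:=-27
    H0 returns (0, -27)
    H1 returns [(0, -27)]
  branch[1] choose=6:
    put(-54) @ H0 ⇒ s:=-54
    H0 returns (0, -54)
    H1 returns [(0, -54)]
= [(0, -27), (0, -54)]

Answer: [(0, -27), (0, -54)]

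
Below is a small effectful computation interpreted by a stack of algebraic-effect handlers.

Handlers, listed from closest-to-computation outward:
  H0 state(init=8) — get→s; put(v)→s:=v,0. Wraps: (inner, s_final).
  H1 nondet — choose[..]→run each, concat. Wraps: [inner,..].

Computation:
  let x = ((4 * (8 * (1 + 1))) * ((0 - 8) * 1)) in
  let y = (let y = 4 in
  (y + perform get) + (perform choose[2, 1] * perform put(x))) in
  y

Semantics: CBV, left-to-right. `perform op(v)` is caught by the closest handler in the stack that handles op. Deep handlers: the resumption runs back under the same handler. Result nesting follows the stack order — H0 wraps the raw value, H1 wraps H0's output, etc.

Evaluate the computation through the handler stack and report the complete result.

Working:
get @ H0 ⇒ 8
choose[2, 1] @ H1
  branch[0] choose=2:
    put(-512) @ H0 ⇒ s:=-512
    H0 returns (12, -512)
    H1 returns [(12, -512)]
  branch[1] choose=1:
    put(-512) @ H0 ⇒ s:=-512
    H0 returns (12, -512)
    H1 returns [(12, -512)]
= [(12, -512), (12, -512)]

Answer: [(12, -512), (12, -512)]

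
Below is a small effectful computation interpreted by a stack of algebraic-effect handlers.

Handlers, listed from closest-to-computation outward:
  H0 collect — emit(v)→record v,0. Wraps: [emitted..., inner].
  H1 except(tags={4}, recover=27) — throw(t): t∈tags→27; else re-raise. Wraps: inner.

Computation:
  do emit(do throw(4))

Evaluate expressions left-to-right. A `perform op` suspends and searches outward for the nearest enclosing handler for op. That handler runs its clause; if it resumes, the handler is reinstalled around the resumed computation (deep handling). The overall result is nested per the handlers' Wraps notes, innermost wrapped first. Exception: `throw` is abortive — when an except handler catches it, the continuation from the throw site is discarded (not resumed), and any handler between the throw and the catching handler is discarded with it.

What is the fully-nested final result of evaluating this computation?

Step-by-step:
throw(4) @ H1 caught ⇒ 27
= 27

Answer: 27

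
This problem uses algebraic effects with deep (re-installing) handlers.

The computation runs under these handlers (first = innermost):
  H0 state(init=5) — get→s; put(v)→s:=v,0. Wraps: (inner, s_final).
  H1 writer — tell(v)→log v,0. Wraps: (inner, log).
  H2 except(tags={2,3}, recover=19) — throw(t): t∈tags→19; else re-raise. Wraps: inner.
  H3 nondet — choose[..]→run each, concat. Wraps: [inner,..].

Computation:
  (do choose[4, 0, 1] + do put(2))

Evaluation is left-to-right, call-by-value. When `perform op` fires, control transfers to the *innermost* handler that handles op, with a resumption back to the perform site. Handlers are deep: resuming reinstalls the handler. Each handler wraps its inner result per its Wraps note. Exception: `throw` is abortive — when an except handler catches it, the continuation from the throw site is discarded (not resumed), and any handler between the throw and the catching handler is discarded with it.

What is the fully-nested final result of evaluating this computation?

Evaluation trace:
choose[4, 0, 1] @ H3
  branch[0] choose=4:
    put(2) @ H0 ⇒ s:=2
    H0 returns (4, 2)
    H1 returns ((4, 2), ())
    H2 returns ((4, 2), ())
    H3 returns [((4, 2), ())]
  branch[1] choose=0:
    put(2) @ H0 ⇒ s:=2
    H0 returns (0, 2)
    H1 returns ((0, 2), ())
    H2 returns ((0, 2), ())
    H3 returns [((0, 2), ())]
  branch[2] choose=1:
    put(2) @ H0 ⇒ s:=2
    H0 returns (1, 2)
    H1 returns ((1, 2), ())
    H2 returns ((1, 2), ())
    H3 returns [((1, 2), ())]
= [((4, 2), ()), ((0, 2), ()), ((1, 2), ())]

Answer: [((4, 2), ()), ((0, 2), ()), ((1, 2), ())]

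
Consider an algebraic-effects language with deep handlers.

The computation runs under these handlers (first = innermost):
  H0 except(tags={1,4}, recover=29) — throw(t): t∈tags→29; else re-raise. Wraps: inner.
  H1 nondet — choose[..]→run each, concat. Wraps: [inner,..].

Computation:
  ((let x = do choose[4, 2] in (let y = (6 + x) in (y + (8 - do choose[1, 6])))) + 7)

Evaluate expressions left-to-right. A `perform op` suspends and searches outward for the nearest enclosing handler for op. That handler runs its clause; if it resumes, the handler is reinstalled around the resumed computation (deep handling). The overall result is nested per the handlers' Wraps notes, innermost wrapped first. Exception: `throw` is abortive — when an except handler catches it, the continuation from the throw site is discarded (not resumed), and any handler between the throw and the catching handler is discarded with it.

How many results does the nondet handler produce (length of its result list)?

Answer: 4

Working:
choose[4, 2] @ H1
  branch[0] choose=4:
    choose[1, 6] @ H1
      branch[0] choose=1:
        H0 returns 24
        H1 returns [24]
      branch[1] choose=6:
        H0 returns 19
        H1 returns [19]
  branch[1] choose=2:
    choose[1, 6] @ H1
      branch[0] choose=1:
        H0 returns 22
        H1 returns [22]
      branch[1] choose=6:
        H0 returns 17
        H1 returns [17]
= [24, 19, 22, 17]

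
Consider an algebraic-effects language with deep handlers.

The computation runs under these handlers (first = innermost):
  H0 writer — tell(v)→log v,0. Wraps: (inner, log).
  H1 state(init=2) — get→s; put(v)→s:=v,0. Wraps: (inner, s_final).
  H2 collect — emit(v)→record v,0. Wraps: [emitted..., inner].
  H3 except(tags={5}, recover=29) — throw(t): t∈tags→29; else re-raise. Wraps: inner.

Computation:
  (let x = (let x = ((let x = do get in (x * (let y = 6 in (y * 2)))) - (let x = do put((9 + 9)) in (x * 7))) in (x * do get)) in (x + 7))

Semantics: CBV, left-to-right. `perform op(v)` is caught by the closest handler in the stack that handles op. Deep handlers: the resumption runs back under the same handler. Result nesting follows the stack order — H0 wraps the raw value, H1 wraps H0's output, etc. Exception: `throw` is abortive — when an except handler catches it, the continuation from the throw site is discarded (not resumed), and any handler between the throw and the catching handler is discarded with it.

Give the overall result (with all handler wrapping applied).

Working:
get @ H1 ⇒ 2
put(18) @ H1 ⇒ s:=18
get @ H1 ⇒ 18
H0 returns (439, ())
H1 returns ((439, ()), 18)
H2 returns [((439, ()), 18)]
H3 returns [((439, ()), 18)]
= [((439, ()), 18)]

Answer: [((439, ()), 18)]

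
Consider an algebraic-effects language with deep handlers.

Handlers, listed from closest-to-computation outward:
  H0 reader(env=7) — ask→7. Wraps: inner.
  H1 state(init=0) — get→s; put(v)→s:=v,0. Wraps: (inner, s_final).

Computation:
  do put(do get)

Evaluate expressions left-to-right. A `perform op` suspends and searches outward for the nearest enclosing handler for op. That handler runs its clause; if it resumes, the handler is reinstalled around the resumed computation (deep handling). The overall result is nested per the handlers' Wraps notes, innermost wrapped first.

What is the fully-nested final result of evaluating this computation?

Working:
get @ H1 ⇒ 0
put(0) @ H1 ⇒ s:=0
H0 returns 0
H1 returns (0, 0)
= (0, 0)

Answer: (0, 0)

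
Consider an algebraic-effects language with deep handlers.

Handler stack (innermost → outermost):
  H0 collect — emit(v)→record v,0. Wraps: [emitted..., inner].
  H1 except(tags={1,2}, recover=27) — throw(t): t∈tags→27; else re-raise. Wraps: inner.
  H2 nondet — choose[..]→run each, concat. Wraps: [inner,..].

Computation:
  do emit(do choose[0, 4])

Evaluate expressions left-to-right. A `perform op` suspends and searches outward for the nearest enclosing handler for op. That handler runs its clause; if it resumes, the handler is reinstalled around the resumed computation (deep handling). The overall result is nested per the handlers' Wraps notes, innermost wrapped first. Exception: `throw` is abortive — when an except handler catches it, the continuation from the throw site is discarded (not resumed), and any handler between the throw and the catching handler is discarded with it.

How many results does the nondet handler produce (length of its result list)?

Answer: 2

Step-by-step:
choose[0, 4] @ H2
  branch[0] choose=0:
    emit(0) @ H0 ⇒ out+=0
    H0 returns [0, 0]
    H1 returns [0, 0]
    H2 returns [[0, 0]]
  branch[1] choose=4:
    emit(4) @ H0 ⇒ out+=4
    H0 returns [4, 0]
    H1 returns [4, 0]
    H2 returns [[4, 0]]
= [[0, 0], [4, 0]]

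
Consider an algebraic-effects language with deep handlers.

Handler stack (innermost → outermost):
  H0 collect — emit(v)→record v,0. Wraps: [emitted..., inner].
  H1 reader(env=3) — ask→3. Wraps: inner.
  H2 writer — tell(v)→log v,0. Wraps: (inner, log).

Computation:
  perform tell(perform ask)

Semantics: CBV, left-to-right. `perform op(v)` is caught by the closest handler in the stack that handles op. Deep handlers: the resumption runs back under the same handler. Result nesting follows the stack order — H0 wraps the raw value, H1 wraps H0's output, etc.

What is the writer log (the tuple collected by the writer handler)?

Working:
ask @ H1 ⇒ 3
tell(3) @ H2 ⇒ log+=3
H0 returns [0]
H1 returns [0]
H2 returns ([0], (3))
= ([0], (3))

Answer: (3)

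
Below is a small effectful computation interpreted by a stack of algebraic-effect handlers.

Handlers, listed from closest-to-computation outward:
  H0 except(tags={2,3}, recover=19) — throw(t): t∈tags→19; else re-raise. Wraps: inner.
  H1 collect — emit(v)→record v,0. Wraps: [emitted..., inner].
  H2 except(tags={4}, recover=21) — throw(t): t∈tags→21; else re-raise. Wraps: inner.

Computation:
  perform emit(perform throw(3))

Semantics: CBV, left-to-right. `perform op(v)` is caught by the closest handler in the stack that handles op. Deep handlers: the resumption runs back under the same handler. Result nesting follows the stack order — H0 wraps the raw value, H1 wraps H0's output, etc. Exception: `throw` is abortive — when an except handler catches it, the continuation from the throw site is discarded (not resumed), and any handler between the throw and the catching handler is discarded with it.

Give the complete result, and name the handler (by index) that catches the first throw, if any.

Answer: [19] ; first throw caught by: H0

Working:
throw(3) @ H0 caught ⇒ 19
H1 returns [19]
H2 returns [19]
= [19]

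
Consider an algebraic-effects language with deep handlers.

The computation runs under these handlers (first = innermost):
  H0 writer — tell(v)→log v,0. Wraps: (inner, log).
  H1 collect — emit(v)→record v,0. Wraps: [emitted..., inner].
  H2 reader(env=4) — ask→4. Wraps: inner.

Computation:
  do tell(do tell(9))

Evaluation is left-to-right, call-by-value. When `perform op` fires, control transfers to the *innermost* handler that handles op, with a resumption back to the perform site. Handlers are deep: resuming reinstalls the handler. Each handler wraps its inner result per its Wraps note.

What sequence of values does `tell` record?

Answer: (9, 0)

Working:
tell(9) @ H0 ⇒ log+=9
tell(0) @ H0 ⇒ log+=0
H0 returns (0, (9, 0))
H1 returns [(0, (9, 0))]
H2 returns [(0, (9, 0))]
= [(0, (9, 0))]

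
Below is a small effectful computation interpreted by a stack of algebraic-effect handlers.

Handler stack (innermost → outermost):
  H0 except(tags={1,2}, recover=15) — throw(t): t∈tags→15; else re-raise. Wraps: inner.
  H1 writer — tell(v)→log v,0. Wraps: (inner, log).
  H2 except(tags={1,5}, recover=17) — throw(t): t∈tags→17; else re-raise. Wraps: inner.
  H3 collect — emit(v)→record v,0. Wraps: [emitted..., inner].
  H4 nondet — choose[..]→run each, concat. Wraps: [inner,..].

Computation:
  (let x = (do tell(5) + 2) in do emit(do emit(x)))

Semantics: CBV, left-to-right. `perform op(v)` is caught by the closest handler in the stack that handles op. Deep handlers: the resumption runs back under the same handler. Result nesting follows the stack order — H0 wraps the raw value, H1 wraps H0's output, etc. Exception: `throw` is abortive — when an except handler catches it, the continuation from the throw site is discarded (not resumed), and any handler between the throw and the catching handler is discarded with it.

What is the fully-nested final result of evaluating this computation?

Working:
tell(5) @ H1 ⇒ log+=5
emit(2) @ H3 ⇒ out+=2
emit(0) @ H3 ⇒ out+=0
H0 returns 0
H1 returns (0, (5))
H2 returns (0, (5))
H3 returns [2, 0, (0, (5))]
H4 returns [[2, 0, (0, (5))]]
= [[2, 0, (0, (5))]]

Answer: [[2, 0, (0, (5))]]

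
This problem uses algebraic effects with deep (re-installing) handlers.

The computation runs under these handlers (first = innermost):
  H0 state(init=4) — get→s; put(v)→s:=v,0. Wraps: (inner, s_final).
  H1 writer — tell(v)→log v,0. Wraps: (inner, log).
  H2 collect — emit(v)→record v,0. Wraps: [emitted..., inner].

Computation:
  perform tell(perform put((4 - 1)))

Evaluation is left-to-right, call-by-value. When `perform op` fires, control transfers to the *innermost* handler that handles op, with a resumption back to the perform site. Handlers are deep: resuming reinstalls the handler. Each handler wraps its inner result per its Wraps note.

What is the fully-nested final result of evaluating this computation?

Answer: [((0, 3), (0))]

Step-by-step:
put(3) @ H0 ⇒ s:=3
tell(0) @ H1 ⇒ log+=0
H0 returns (0, 3)
H1 returns ((0, 3), (0))
H2 returns [((0, 3), (0))]
= [((0, 3), (0))]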